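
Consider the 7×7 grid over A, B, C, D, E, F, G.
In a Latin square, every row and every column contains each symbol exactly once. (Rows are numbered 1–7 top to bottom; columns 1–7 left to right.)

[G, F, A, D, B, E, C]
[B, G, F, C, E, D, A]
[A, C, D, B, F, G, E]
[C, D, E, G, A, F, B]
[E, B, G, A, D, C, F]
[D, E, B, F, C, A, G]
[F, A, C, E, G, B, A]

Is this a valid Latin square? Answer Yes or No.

Row 7 contains A twice (at columns 2 and 7), so it is not a permutation.

No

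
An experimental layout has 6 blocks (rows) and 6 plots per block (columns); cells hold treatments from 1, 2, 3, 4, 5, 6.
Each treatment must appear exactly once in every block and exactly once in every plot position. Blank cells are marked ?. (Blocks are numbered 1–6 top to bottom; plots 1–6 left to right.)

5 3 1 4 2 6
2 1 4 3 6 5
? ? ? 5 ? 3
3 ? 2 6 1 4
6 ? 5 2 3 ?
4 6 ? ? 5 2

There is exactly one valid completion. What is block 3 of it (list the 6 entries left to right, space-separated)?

1 2 6 5 4 3

Block 3, plot 1: block 3 has {3, 5} and plot 1 has {2, 3, 4, 5, 6}, leaving only 1.
Block 3, plot 3: block 3 has {1, 3, 5} and plot 3 has {1, 2, 4, 5}, leaving only 6.
Block 3, plot 5: block 3 has {1, 3, 5, 6} and plot 5 has {1, 2, 3, 5, 6}, leaving only 4.
Block 3, plot 2: block 3 has {1, 3, 4, 5, 6} and plot 2 has {1, 3, 6}, leaving only 2.
So block 3 reads: 1 2 6 5 4 3.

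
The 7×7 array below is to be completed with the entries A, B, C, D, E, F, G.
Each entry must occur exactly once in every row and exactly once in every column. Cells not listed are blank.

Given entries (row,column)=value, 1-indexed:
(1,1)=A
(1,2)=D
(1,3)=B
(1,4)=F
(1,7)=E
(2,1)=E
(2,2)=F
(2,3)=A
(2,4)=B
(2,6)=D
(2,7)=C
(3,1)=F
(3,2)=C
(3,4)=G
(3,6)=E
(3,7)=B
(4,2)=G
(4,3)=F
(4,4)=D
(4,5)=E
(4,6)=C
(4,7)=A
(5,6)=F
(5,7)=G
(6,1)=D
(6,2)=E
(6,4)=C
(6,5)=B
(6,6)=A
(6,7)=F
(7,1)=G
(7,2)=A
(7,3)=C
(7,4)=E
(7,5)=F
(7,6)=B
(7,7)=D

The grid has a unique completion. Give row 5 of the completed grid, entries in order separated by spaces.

C B E A D F G

Row 5, column 2: row 5 has {F, G} and column 2 has {A, C, D, E, F, G}, leaving only B.
Row 5, column 1: row 5 has {B, F, G} and column 1 has {A, D, E, F, G}, leaving only C.
Row 5, column 4: row 5 has {B, C, F, G} and column 4 has {B, C, D, E, F, G}, leaving only A.
Row 5, column 5: row 5 has {A, B, C, F, G} and column 5 has {B, E, F}, leaving only D.
Row 5, column 3: row 5 has {A, B, C, D, F, G} and column 3 has {A, B, C, F}, leaving only E.
So row 5 reads: C B E A D F G.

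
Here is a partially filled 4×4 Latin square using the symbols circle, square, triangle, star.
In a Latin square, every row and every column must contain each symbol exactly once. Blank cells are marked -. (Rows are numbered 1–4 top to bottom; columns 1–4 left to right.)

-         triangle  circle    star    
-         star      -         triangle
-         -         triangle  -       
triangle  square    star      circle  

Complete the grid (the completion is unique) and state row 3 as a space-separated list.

Row 3, column 2: row 3 has {triangle} and column 2 has {square, triangle, star}, leaving only circle.
Row 3, column 4: row 3 has {circle, triangle} and column 4 has {circle, triangle, star}, leaving only square.
Row 3, column 1: row 3 has {circle, square, triangle} and column 1 has {triangle}, leaving only star.
So row 3 reads: star circle triangle square.

star circle triangle square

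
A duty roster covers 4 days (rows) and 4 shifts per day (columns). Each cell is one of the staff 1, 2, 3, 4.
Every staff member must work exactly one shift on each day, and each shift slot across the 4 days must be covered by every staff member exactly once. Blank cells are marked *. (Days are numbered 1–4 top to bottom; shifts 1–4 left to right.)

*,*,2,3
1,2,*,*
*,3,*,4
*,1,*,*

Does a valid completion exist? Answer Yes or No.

Day 2, shift 4: day 2 together with shift 4 already contain {1, 2, 3, 4} — every symbol — so nothing can go there. The grid has no valid completion.

No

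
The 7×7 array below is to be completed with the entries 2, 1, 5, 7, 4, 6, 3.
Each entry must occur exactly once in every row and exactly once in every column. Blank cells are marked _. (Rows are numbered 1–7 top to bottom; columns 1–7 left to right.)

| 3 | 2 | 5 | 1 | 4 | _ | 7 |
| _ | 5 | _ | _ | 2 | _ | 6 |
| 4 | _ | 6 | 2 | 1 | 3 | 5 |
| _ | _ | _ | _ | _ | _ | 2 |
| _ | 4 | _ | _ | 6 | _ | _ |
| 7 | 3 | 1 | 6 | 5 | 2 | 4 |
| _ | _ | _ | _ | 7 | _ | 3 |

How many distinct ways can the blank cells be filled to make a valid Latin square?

Row 1, column 6: eliminating its row and column leaves {6}.
Row 2, column 1: eliminating its row and column leaves {1}.
Row 2, column 3: eliminating its row and column leaves {7, 4, 3}.
Row 2, column 4: eliminating its row and column leaves {7, 4, 3}.
Row 2, column 6: eliminating its row and column leaves {1, 7, 4}.
Row 3, column 2: eliminating its row and column leaves {7}.
Row 4, column 1: eliminating its row and column leaves {1, 5, 6}.
Row 4, column 2: eliminating its row and column leaves {1, 7, 6}.
Row 4, column 3: eliminating its row and column leaves {7, 4, 3}.
Row 4, column 4: eliminating its row and column leaves {5, 7, 4, 3}.
Row 4, column 5: eliminating its row and column leaves {3}.
Row 4, column 6: eliminating its row and column leaves {1, 5, 7, 4, 6}.
Row 5, column 1: eliminating its row and column leaves {2, 1, 5}.
Row 5, column 3: eliminating its row and column leaves {2, 7, 3}.
Row 5, column 4: eliminating its row and column leaves {5, 7, 3}.
Row 5, column 6: eliminating its row and column leaves {1, 5, 7}.
Row 5, column 7: eliminating its row and column leaves {1}.
Row 7, column 1: eliminating its row and column leaves {2, 1, 5, 6}.
Row 7, column 2: eliminating its row and column leaves {1, 6}.
Row 7, column 3: eliminating its row and column leaves {2, 4}.
Row 7, column 4: eliminating its row and column leaves {5, 4}.
Row 7, column 6: eliminating its row and column leaves {1, 5, 4, 6}.
Enumerating the assignments across these blanks that avoid any row or column repeat gives 8 completions.

8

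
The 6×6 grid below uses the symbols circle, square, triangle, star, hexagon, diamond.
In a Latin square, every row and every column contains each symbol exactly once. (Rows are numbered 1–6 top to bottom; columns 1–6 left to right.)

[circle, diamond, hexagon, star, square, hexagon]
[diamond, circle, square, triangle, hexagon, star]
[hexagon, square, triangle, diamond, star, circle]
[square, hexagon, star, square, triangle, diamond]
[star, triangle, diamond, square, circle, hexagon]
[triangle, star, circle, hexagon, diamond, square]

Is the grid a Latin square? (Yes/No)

No

Row 1 contains hexagon twice (at columns 3 and 6); row 4 is also not a permutation.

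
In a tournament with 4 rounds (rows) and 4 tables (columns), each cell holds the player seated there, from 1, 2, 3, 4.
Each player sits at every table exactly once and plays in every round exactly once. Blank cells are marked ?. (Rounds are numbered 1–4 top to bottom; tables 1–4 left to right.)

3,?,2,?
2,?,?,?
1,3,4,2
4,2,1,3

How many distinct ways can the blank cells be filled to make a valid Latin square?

2

Round 1, table 2: eliminating its round and table leaves {1, 4}.
Round 1, table 4: eliminating its round and table leaves {1, 4}.
Round 2, table 2: eliminating its round and table leaves {1, 4}.
Round 2, table 3: eliminating its round and table leaves {3}.
Round 2, table 4: eliminating its round and table leaves {1, 4}.
Enumerating the assignments across these blanks that avoid any round or table repeat gives 2 completions.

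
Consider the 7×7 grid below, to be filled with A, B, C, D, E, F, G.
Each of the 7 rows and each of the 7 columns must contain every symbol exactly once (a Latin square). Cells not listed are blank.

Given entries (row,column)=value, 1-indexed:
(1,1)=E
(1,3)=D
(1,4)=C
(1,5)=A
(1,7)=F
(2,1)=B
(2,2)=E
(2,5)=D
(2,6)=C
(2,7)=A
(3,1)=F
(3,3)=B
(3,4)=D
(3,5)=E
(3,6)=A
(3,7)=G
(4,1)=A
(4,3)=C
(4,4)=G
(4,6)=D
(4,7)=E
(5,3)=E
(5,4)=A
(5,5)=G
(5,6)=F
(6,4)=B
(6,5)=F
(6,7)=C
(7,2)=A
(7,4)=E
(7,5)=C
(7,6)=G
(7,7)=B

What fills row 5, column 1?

Row 1, column 6: row 1 has {A, C, D, E, F} and column 6 has {A, C, D, F, G}, leaving only B.
Row 1, column 2: row 1 has {A, B, C, D, E, F} and column 2 has {A, E}, leaving only G.
Row 2, column 4: row 2 has {A, B, C, D, E} and column 4 has {A, B, C, D, E, G}, leaving only F.
Row 2, column 3: row 2 has {A, B, C, D, E, F} and column 3 has {B, C, D, E}, leaving only G.
Row 3, column 2: row 3 has {A, B, D, E, F, G} and column 2 has {A, E, G}, leaving only C.
Row 4, column 5: row 4 has {A, C, D, E, G} and column 5 has {A, C, D, E, F, G}, leaving only B.
Row 4, column 2: row 4 has {A, B, C, D, E, G} and column 2 has {A, C, E, G}, leaving only F.
Row 5, column 7: row 5 has {A, E, F, G} and column 7 has {A, B, C, E, F, G}, leaving only D.
Row 5 already has {A, D, E, F, G} and column 1 already has {A, B, E, F}, so row 5, column 1 must be C.

C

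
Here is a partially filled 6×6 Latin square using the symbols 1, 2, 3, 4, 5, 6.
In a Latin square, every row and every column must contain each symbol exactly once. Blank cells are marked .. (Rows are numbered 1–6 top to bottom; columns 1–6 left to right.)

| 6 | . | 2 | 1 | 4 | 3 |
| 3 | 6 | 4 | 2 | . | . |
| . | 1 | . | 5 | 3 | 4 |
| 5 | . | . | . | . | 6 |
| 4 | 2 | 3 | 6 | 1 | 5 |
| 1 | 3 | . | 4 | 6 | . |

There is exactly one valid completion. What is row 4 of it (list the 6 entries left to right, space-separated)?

5 4 1 3 2 6

Row 4, column 2: row 4 has {5, 6} and column 2 has {1, 2, 3, 6}, leaving only 4.
Row 4, column 3: row 4 has {4, 5, 6} and column 3 has {2, 3, 4}, leaving only 1.
Row 4, column 4: row 4 has {1, 4, 5, 6} and column 4 has {1, 2, 4, 5, 6}, leaving only 3.
Row 4, column 5: row 4 has {1, 3, 4, 5, 6} and column 5 has {1, 3, 4, 6}, leaving only 2.
So row 4 reads: 5 4 1 3 2 6.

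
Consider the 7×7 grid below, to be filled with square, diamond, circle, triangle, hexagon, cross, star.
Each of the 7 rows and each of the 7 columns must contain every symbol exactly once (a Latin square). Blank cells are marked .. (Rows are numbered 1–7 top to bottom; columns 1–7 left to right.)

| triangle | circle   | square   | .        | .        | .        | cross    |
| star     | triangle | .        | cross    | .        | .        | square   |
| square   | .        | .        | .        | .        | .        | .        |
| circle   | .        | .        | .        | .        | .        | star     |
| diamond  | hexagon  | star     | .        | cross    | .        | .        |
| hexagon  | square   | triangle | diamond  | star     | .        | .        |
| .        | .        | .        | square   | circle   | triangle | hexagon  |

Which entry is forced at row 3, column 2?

Row 6, column 7: row 6 has {square, diamond, triangle, hexagon, star} and column 7 has {square, hexagon, cross, star}, leaving only circle.
Row 5, column 7: row 5 has {diamond, hexagon, cross, star} and column 7 has {square, circle, hexagon, cross, star}, leaving only triangle.
Row 3, column 7: row 3 has {square} and column 7 has {square, circle, triangle, hexagon, cross, star}, leaving only diamond.
Row 5, column 4: row 5 has {diamond, triangle, hexagon, cross, star} and column 4 has {square, diamond, cross}, leaving only circle.
Row 5, column 6: row 5 has {diamond, circle, triangle, hexagon, cross, star} and column 6 has {triangle}, leaving only square.
Row 6, column 6: row 6 has {square, diamond, circle, triangle, hexagon, star} and column 6 has {square, triangle}, leaving only cross.
Row 7, column 1: row 7 has {square, circle, triangle, hexagon} and column 1 has {square, diamond, circle, triangle, hexagon, star}, leaving only cross.
Row 7, column 3: row 7 has {square, circle, triangle, hexagon, cross} and column 3 has {square, triangle, star}, leaving only diamond.
Row 7, column 2: row 7 has {square, diamond, circle, triangle, hexagon, cross} and column 2 has {square, circle, triangle, hexagon}, leaving only star.
Row 3 already has {square, diamond} and column 2 already has {square, circle, triangle, hexagon, star}, so row 3, column 2 must be cross.

cross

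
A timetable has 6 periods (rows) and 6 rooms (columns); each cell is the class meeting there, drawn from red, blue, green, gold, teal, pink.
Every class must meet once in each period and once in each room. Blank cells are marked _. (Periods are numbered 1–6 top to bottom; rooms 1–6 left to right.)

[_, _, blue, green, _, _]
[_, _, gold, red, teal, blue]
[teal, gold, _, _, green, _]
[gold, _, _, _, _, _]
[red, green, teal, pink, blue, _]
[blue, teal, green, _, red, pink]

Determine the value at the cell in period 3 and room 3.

Period 1, room 1: period 1 has {blue, green} and room 1 has {red, blue, gold, teal}, leaving only pink.
Period 1, room 2: period 1 has {blue, green, pink} and room 2 has {green, gold, teal}, leaving only red.
Period 1, room 5: period 1 has {red, blue, green, pink} and room 5 has {red, blue, green, teal}, leaving only gold.
Period 1, room 6: period 1 has {red, blue, green, gold, pink} and room 6 has {blue, pink}, leaving only teal.
Period 2, room 1: period 2 has {red, blue, gold, teal} and room 1 has {red, blue, gold, teal, pink}, leaving only green.
Period 2, room 2: period 2 has {red, blue, green, gold, teal} and room 2 has {red, green, gold, teal}, leaving only pink.
Period 3, room 4: period 3 has {green, gold, teal} and room 4 has {red, green, pink}, leaving only blue.
Period 3, room 6: period 3 has {blue, green, gold, teal} and room 6 has {blue, teal, pink}, leaving only red.
Period 3 already has {red, blue, green, gold, teal} and room 3 already has {blue, green, gold, teal}, so period 3, room 3 must be pink.

pink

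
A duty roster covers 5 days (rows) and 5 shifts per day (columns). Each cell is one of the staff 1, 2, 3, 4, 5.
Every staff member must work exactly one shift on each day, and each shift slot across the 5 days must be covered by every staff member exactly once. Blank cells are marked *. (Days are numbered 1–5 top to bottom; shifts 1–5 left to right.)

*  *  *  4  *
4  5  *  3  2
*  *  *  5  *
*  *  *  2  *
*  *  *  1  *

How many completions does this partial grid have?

Day 1, shift 1: eliminating its day and shift leaves {1, 2, 3, 5}.
Day 1, shift 2: eliminating its day and shift leaves {1, 2, 3}.
Day 1, shift 3: eliminating its day and shift leaves {1, 2, 3, 5}.
Day 1, shift 5: eliminating its day and shift leaves {1, 3, 5}.
Day 2, shift 3: eliminating its day and shift leaves {1}.
Day 3, shift 1: eliminating its day and shift leaves {1, 2, 3}.
Day 3, shift 2: eliminating its day and shift leaves {1, 2, 3, 4}.
Day 3, shift 3: eliminating its day and shift leaves {1, 2, 3, 4}.
Day 3, shift 5: eliminating its day and shift leaves {1, 3, 4}.
Day 4, shift 1: eliminating its day and shift leaves {1, 3, 5}.
Day 4, shift 2: eliminating its day and shift leaves {1, 3, 4}.
Day 4, shift 3: eliminating its day and shift leaves {1, 3, 4, 5}.
Day 4, shift 5: eliminating its day and shift leaves {1, 3, 4, 5}.
Day 5, shift 1: eliminating its day and shift leaves {2, 3, 5}.
Day 5, shift 2: eliminating its day and shift leaves {2, 3, 4}.
Day 5, shift 3: eliminating its day and shift leaves {2, 3, 4, 5}.
Day 5, shift 5: eliminating its day and shift leaves {3, 4, 5}.
Enumerating the assignments across these blanks that avoid any day or shift repeat gives 56 completions.

56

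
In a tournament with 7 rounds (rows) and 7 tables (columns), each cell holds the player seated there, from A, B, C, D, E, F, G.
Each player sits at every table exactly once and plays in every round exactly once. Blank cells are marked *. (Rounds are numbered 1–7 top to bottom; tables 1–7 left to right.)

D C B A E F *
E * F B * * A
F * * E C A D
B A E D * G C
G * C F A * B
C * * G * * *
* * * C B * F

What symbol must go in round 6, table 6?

B

Round 1, table 7: round 1 has {A, B, C, D, E, F} and table 7 has {A, B, C, D, F}, leaving only G.
Round 3, table 3: round 3 has {A, C, D, E, F} and table 3 has {B, C, E, F}, leaving only G.
Round 3, table 2: round 3 has {A, C, D, E, F, G} and table 2 has {A, C}, leaving only B.
Round 4, table 5: round 4 has {A, B, C, D, E, G} and table 5 has {A, B, C, E}, leaving only F.
Round 6, table 5: round 6 has {C, G} and table 5 has {A, B, C, E, F}, leaving only D.
Round 2, table 5: round 2 has {A, B, E, F} and table 5 has {A, B, C, D, E, F}, leaving only G.
Round 2, table 2: round 2 has {A, B, E, F, G} and table 2 has {A, B, C}, leaving only D.
Round 2, table 6: round 2 has {A, B, D, E, F, G} and table 6 has {A, F, G}, leaving only C.
Round 5, table 2: round 5 has {A, B, C, F, G} and table 2 has {A, B, C, D}, leaving only E.
Round 5, table 6: round 5 has {A, B, C, E, F, G} and table 6 has {A, C, F, G}, leaving only D.
Round 6, table 2: round 6 has {C, D, G} and table 2 has {A, B, C, D, E}, leaving only F.
Round 6, table 3: round 6 has {C, D, F, G} and table 3 has {B, C, E, F, G}, leaving only A.
Round 6, table 7: round 6 has {A, C, D, F, G} and table 7 has {A, B, C, D, F, G}, leaving only E.
Round 6 already has {A, C, D, E, F, G} and table 6 already has {A, C, D, F, G}, so round 6, table 6 must be B.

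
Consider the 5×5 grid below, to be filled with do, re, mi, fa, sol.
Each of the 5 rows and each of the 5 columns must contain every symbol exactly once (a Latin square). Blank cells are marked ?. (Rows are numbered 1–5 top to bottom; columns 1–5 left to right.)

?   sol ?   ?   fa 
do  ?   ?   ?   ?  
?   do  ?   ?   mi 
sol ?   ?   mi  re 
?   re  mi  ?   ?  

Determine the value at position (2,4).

Row 2, column 5: row 2 has {do} and column 5 has {re, mi, fa}, leaving only sol.
Row 4, column 2: row 4 has {re, mi, sol} and column 2 has {do, re, sol}, leaving only fa.
Row 2, column 2: row 2 has {do, sol} and column 2 has {do, re, fa, sol}, leaving only mi.
Row 4, column 3: row 4 has {re, mi, fa, sol} and column 3 has {mi}, leaving only do.
Row 1, column 3: row 1 has {fa, sol} and column 3 has {do, mi}, leaving only re.
Row 1, column 1: row 1 has {re, fa, sol} and column 1 has {do, sol}, leaving only mi.
Row 1, column 4: row 1 has {re, mi, fa, sol} and column 4 has {mi}, leaving only do.
Row 2, column 3: row 2 has {do, mi, sol} and column 3 has {do, re, mi}, leaving only fa.
Row 2 already has {do, mi, fa, sol} and column 4 already has {do, mi}, so row 2, column 4 must be re.

re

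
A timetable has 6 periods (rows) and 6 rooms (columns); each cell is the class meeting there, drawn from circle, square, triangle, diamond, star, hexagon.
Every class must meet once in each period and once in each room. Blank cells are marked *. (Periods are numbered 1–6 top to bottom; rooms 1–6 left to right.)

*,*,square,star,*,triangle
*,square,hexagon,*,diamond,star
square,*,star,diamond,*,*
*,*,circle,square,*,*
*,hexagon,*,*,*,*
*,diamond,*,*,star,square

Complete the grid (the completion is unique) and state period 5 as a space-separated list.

star hexagon diamond triangle square circle

Period 1, room 2: period 1 has {square, triangle, star} and room 2 has {square, diamond, hexagon}, leaving only circle.
Period 1, room 5: period 1 has {circle, square, triangle, star} and room 5 has {diamond, star}, leaving only hexagon.
Period 1, room 1: period 1 has {circle, square, triangle, star, hexagon} and room 1 has {square}, leaving only diamond.
Period 3, room 2: period 3 has {square, diamond, star} and room 2 has {circle, square, diamond, hexagon}, leaving only triangle.
Period 3, room 5: period 3 has {square, triangle, diamond, star} and room 5 has {diamond, star, hexagon}, leaving only circle.
Period 3, room 6: period 3 has {circle, square, triangle, diamond, star} and room 6 has {square, triangle, star}, leaving only hexagon.
Period 4, room 2: period 4 has {circle, square} and room 2 has {circle, square, triangle, diamond, hexagon}, leaving only star.
Period 4, room 5: period 4 has {circle, square, star} and room 5 has {circle, diamond, star, hexagon}, leaving only triangle.
Period 5, room 5: period 5 has {hexagon} and room 5 has {circle, triangle, diamond, star, hexagon}, leaving only square.
Period 4, room 1: period 4 has {circle, square, triangle, star} and room 1 has {square, diamond}, leaving only hexagon.
Period 4, room 6: period 4 has {circle, square, triangle, star, hexagon} and room 6 has {square, triangle, star, hexagon}, leaving only diamond.
Period 5, room 6: period 5 has {square, hexagon} and room 6 has {square, triangle, diamond, star, hexagon}, leaving only circle.
Period 5, room 4: period 5 has {circle, square, hexagon} and room 4 has {square, diamond, star}, leaving only triangle.
Period 5, room 1: period 5 has {circle, square, triangle, hexagon} and room 1 has {square, diamond, hexagon}, leaving only star.
Period 5, room 3: period 5 has {circle, square, triangle, star, hexagon} and room 3 has {circle, square, star, hexagon}, leaving only diamond.
So period 5 reads: star hexagon diamond triangle square circle.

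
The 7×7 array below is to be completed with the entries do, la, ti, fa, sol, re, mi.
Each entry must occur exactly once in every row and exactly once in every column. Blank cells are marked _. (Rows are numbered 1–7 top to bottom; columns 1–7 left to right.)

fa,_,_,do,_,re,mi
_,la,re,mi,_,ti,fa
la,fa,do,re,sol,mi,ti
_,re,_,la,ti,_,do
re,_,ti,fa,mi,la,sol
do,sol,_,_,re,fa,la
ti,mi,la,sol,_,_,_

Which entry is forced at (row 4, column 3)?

fa

Row 1, column 2: row 1 has {do, fa, re, mi} and column 2 has {la, fa, sol, re, mi}, leaving only ti.
Row 1, column 3: row 1 has {do, ti, fa, re, mi} and column 3 has {do, la, ti, re}, leaving only sol.
Row 1, column 5: row 1 has {do, ti, fa, sol, re, mi} and column 5 has {ti, sol, re, mi}, leaving only la.
Row 2, column 1: row 2 has {la, ti, fa, re, mi} and column 1 has {do, la, ti, fa, re}, leaving only sol.
Row 2, column 5: row 2 has {la, ti, fa, sol, re, mi} and column 5 has {la, ti, sol, re, mi}, leaving only do.
Row 4, column 1: row 4 has {do, la, ti, re} and column 1 has {do, la, ti, fa, sol, re}, leaving only mi.
Row 4 already has {do, la, ti, re, mi} and column 3 already has {do, la, ti, sol, re}, so row 4, column 3 must be fa.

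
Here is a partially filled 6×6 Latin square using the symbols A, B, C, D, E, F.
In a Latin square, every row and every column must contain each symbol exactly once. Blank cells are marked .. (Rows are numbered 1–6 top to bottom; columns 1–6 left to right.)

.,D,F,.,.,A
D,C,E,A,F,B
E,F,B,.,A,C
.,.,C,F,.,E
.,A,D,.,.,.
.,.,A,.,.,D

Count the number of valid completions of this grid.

4

Row 1, column 1: eliminating its row and column leaves {B, C}.
Row 1, column 4: eliminating its row and column leaves {B, C, E}.
Row 1, column 5: eliminating its row and column leaves {B, C, E}.
Row 3, column 4: eliminating its row and column leaves {D}.
Row 4, column 1: eliminating its row and column leaves {A, B}.
Row 4, column 2: eliminating its row and column leaves {B}.
Row 4, column 5: eliminating its row and column leaves {B, D}.
Row 5, column 1: eliminating its row and column leaves {B, C, F}.
Row 5, column 4: eliminating its row and column leaves {B, C, E}.
Row 5, column 5: eliminating its row and column leaves {B, C, E}.
Row 5, column 6: eliminating its row and column leaves {F}.
Row 6, column 1: eliminating its row and column leaves {B, C, F}.
Row 6, column 2: eliminating its row and column leaves {B, E}.
Row 6, column 4: eliminating its row and column leaves {B, C, E}.
Row 6, column 5: eliminating its row and column leaves {B, C, E}.
Enumerating the assignments across these blanks that avoid any row or column repeat gives 4 completions.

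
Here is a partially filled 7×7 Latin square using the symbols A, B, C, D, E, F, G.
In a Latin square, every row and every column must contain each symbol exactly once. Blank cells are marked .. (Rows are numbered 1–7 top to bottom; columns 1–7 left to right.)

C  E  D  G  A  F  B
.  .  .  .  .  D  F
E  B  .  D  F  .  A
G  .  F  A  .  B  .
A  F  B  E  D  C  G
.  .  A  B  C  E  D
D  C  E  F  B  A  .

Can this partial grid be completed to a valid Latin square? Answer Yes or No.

No

Row 7, column 7: row 7 together with column 7 already contain {A, B, C, D, E, F, G} — every symbol — so nothing can go there. The grid has no valid completion.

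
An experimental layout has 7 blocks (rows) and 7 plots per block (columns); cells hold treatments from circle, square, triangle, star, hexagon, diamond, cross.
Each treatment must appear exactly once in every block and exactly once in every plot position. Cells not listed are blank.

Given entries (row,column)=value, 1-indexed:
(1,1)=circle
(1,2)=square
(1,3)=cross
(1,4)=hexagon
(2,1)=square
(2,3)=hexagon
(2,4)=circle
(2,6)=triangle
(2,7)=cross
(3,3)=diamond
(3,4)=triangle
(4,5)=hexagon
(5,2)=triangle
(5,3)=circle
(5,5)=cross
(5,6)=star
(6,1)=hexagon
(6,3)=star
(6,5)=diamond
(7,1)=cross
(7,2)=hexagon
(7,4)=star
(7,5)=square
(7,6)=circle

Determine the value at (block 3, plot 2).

cross

Block 1, plot 6: block 1 has {circle, square, hexagon, cross} and plot 6 has {circle, triangle, star}, leaving only diamond.
Block 2, plot 5: block 2 has {circle, square, triangle, hexagon, cross} and plot 5 has {square, hexagon, diamond, cross}, leaving only star.
Block 1, plot 5: block 1 has {circle, square, hexagon, diamond, cross} and plot 5 has {square, star, hexagon, diamond, cross}, leaving only triangle.
Block 1, plot 7: block 1 has {circle, square, triangle, hexagon, diamond, cross} and plot 7 has {cross}, leaving only star.
Block 2, plot 2: block 2 has {circle, square, triangle, star, hexagon, cross} and plot 2 has {square, triangle, hexagon}, leaving only diamond.
Block 3, plot 1: block 3 has {triangle, diamond} and plot 1 has {circle, square, hexagon, cross}, leaving only star.
Block 3, plot 5: block 3 has {triangle, star, diamond} and plot 5 has {square, triangle, star, hexagon, diamond, cross}, leaving only circle.
Block 3 already has {circle, triangle, star, diamond} and plot 2 already has {square, triangle, hexagon, diamond}, so block 3, plot 2 must be cross.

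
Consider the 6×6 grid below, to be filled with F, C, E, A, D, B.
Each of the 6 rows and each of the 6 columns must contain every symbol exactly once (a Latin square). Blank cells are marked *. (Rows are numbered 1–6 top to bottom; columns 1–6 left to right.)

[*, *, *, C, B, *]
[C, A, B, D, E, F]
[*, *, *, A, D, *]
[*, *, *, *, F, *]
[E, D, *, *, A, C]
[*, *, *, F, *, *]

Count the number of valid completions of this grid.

Row 1, column 1: eliminating its row and column leaves {F, A, D}.
Row 1, column 2: eliminating its row and column leaves {F, E}.
Row 1, column 3: eliminating its row and column leaves {F, E, A, D}.
Row 1, column 6: eliminating its row and column leaves {E, A, D}.
Row 3, column 1: eliminating its row and column leaves {F, B}.
Row 3, column 2: eliminating its row and column leaves {F, C, E, B}.
Row 3, column 3: eliminating its row and column leaves {F, C, E}.
Row 3, column 6: eliminating its row and column leaves {E, B}.
Row 4, column 1: eliminating its row and column leaves {A, D, B}.
Row 4, column 2: eliminating its row and column leaves {C, E, B}.
Row 4, column 3: eliminating its row and column leaves {C, E, A, D}.
Row 4, column 4: eliminating its row and column leaves {E, B}.
Row 4, column 6: eliminating its row and column leaves {E, A, D, B}.
Row 5, column 3: eliminating its row and column leaves {F}.
Row 5, column 4: eliminating its row and column leaves {B}.
Row 6, column 1: eliminating its row and column leaves {A, D, B}.
Row 6, column 2: eliminating its row and column leaves {C, E, B}.
Row 6, column 3: eliminating its row and column leaves {C, E, A, D}.
Row 6, column 5: eliminating its row and column leaves {C}.
Row 6, column 6: eliminating its row and column leaves {E, A, D, B}.
Enumerating the assignments across these blanks that avoid any row or column repeat gives 12 completions.

12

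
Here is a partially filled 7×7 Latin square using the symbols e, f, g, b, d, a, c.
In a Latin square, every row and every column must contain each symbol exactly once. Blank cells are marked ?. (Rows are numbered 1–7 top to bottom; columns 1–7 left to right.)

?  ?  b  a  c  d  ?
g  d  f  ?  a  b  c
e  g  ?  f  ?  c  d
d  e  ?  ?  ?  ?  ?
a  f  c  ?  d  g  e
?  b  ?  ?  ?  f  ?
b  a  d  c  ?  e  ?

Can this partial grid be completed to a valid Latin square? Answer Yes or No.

No

Row 1, column 2: row 1 together with column 2 already contain {e, f, g, b, d, a, c} — every symbol — so nothing can go there. The grid has no valid completion.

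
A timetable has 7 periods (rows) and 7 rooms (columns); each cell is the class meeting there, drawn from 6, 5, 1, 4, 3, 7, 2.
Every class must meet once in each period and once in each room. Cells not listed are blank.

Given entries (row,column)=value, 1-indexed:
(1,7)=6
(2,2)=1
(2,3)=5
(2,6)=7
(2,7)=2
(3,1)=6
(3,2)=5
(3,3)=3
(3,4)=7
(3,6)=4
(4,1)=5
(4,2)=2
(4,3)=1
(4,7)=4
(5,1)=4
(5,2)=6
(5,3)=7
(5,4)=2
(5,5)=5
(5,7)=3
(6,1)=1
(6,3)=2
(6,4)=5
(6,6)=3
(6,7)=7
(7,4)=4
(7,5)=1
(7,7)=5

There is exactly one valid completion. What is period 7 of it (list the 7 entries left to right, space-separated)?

7 3 6 4 1 2 5

Period 7, room 3: period 7 has {5, 1, 4} and room 3 has {5, 1, 3, 7, 2}, leaving only 6.
Period 7, room 6: period 7 has {6, 5, 1, 4} and room 6 has {4, 3, 7}, leaving only 2.
Period 1, room 3: period 1 has {6} and room 3 has {6, 5, 1, 3, 7, 2}, leaving only 4.
Period 2, room 1: period 2 has {5, 1, 7, 2} and room 1 has {6, 5, 1, 4}, leaving only 3.
Period 7, room 1: period 7 has {6, 5, 1, 4, 2} and room 1 has {6, 5, 1, 4, 3}, leaving only 7.
Period 7, room 2: period 7 has {6, 5, 1, 4, 7, 2} and room 2 has {6, 5, 1, 2}, leaving only 3.
So period 7 reads: 7 3 6 4 1 2 5.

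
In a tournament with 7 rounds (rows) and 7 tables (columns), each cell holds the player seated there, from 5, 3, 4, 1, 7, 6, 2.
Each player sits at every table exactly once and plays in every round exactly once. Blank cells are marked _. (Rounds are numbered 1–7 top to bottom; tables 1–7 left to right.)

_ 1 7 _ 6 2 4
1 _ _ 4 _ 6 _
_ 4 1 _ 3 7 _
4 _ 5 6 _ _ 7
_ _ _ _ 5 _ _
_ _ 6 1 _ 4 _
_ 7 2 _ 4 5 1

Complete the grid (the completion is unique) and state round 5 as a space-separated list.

2 6 4 7 5 1 3

Round 2, table 3: round 2 has {4, 1, 6} and table 3 has {5, 1, 7, 6, 2}, leaving only 3.
Round 5, table 3: round 5 has {5} and table 3 has {5, 3, 1, 7, 6, 2}, leaving only 4.
Round 7, table 4: round 7 has {5, 4, 1, 7, 2} and table 4 has {4, 1, 6}, leaving only 3.
Round 1, table 4: round 1 has {4, 1, 7, 6, 2} and table 4 has {3, 4, 1, 6}, leaving only 5.
Round 1, table 1: round 1 has {5, 4, 1, 7, 6, 2} and table 1 has {4, 1}, leaving only 3.
Round 3, table 4: round 3 has {3, 4, 1, 7} and table 4 has {5, 3, 4, 1, 6}, leaving only 2.
Round 5, table 4: round 5 has {5, 4} and table 4 has {5, 3, 4, 1, 6, 2}, leaving only 7.
Round 7, table 1: round 7 has {5, 3, 4, 1, 7, 2} and table 1 has {3, 4, 1}, leaving only 6.
Round 5, table 1: round 5 has {5, 4, 7} and table 1 has {3, 4, 1, 6}, leaving only 2.
Round 3, table 1: round 3 has {3, 4, 1, 7, 2} and table 1 has {3, 4, 1, 6, 2}, leaving only 5.
Round 3, table 7: round 3 has {5, 3, 4, 1, 7, 2} and table 7 has {4, 1, 7}, leaving only 6.
Round 5, table 7: round 5 has {5, 4, 7, 2} and table 7 has {4, 1, 7, 6}, leaving only 3.
Round 5, table 2: round 5 has {5, 3, 4, 7, 2} and table 2 has {4, 1, 7}, leaving only 6.
Round 5, table 6: round 5 has {5, 3, 4, 7, 6, 2} and table 6 has {5, 4, 7, 6, 2}, leaving only 1.
So round 5 reads: 2 6 4 7 5 1 3.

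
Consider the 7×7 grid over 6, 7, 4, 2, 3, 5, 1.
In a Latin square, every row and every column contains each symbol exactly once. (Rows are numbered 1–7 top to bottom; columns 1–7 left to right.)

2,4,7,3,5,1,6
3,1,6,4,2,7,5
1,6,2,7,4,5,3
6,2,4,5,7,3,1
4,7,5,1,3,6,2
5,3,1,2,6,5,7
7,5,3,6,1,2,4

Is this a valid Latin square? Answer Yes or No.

Row 6 contains 5 twice (at columns 1 and 6), so it is not a permutation.

No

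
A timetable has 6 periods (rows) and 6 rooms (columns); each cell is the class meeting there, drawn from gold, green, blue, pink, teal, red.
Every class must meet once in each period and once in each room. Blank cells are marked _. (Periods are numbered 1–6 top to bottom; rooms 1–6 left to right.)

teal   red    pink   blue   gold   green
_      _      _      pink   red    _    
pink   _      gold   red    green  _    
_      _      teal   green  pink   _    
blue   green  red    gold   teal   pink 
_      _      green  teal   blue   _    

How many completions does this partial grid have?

Period 2, room 1: eliminating its period and room leaves {gold, green}.
Period 2, room 2: eliminating its period and room leaves {gold, blue, teal}.
Period 2, room 3: eliminating its period and room leaves {blue}.
Period 2, room 6: eliminating its period and room leaves {gold, blue, teal}.
Period 3, room 2: eliminating its period and room leaves {blue, teal}.
Period 3, room 6: eliminating its period and room leaves {blue, teal}.
Period 4, room 1: eliminating its period and room leaves {gold, red}.
Period 4, room 2: eliminating its period and room leaves {gold, blue}.
Period 4, room 6: eliminating its period and room leaves {gold, blue, red}.
Period 6, room 1: eliminating its period and room leaves {gold, red}.
Period 6, room 2: eliminating its period and room leaves {gold, pink}.
Period 6, room 6: eliminating its period and room leaves {gold, red}.
Enumerating the assignments across these blanks that avoid any period or room repeat gives 3 completions.

3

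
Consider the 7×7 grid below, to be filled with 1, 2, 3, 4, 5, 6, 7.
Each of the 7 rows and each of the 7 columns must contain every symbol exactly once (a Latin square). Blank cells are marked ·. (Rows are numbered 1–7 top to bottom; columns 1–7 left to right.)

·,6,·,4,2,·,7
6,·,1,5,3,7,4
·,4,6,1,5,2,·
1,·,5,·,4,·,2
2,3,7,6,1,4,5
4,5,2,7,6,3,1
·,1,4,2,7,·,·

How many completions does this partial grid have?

1

Row 1, column 1: eliminating its row and column leaves {3, 5}.
Row 1, column 3: eliminating its row and column leaves {3}.
Row 1, column 6: eliminating its row and column leaves {1, 5}.
Row 2, column 2: eliminating its row and column leaves {2}.
Row 3, column 1: eliminating its row and column leaves {3, 7}.
Row 3, column 7: eliminating its row and column leaves {3}.
Row 4, column 2: eliminating its row and column leaves {7}.
Row 4, column 4: eliminating its row and column leaves {3}.
Row 4, column 6: eliminating its row and column leaves {6}.
Row 7, column 1: eliminating its row and column leaves {3, 5}.
Row 7, column 6: eliminating its row and column leaves {5, 6}.
Row 7, column 7: eliminating its row and column leaves {3, 6}.
Only one assignment across all blanks avoids any row or column repeat, giving 1 completion.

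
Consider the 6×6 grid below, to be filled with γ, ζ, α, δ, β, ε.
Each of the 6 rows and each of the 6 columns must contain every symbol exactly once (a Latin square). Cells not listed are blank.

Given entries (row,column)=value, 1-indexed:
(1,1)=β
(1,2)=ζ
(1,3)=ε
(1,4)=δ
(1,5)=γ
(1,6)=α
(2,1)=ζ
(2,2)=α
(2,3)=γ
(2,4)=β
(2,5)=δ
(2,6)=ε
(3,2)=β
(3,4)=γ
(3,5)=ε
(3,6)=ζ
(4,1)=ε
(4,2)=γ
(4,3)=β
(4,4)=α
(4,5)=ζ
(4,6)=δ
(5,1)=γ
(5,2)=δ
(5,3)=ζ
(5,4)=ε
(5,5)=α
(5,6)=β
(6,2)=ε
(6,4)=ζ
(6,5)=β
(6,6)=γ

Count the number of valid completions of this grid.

Row 3, column 1: eliminating its row and column leaves {α, δ}.
Row 3, column 3: eliminating its row and column leaves {α, δ}.
Row 6, column 1: eliminating its row and column leaves {α, δ}.
Row 6, column 3: eliminating its row and column leaves {α, δ}.
Enumerating the assignments across these blanks that avoid any row or column repeat gives 2 completions.

2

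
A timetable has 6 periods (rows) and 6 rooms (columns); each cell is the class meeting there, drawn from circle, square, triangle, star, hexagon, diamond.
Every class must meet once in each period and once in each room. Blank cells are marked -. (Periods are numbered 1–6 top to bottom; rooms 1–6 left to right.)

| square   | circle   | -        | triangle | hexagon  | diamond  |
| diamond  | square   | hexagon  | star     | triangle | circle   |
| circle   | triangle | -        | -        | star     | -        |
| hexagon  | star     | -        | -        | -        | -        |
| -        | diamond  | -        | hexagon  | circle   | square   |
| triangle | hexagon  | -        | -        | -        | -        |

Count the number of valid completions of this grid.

4

Period 1, room 3: eliminating its period and room leaves {star}.
Period 3, room 3: eliminating its period and room leaves {square, diamond}.
Period 3, room 4: eliminating its period and room leaves {square, diamond}.
Period 3, room 6: eliminating its period and room leaves {hexagon}.
Period 4, room 3: eliminating its period and room leaves {circle, square, triangle, diamond}.
Period 4, room 4: eliminating its period and room leaves {circle, square, diamond}.
Period 4, room 5: eliminating its period and room leaves {square, diamond}.
Period 4, room 6: eliminating its period and room leaves {triangle}.
Period 5, room 1: eliminating its period and room leaves {star}.
Period 5, room 3: eliminating its period and room leaves {triangle, star}.
Period 6, room 3: eliminating its period and room leaves {circle, square, star, diamond}.
Period 6, room 4: eliminating its period and room leaves {circle, square, diamond}.
Period 6, room 5: eliminating its period and room leaves {square, diamond}.
Period 6, room 6: eliminating its period and room leaves {star}.
Enumerating the assignments across these blanks that avoid any period or room repeat gives 4 completions.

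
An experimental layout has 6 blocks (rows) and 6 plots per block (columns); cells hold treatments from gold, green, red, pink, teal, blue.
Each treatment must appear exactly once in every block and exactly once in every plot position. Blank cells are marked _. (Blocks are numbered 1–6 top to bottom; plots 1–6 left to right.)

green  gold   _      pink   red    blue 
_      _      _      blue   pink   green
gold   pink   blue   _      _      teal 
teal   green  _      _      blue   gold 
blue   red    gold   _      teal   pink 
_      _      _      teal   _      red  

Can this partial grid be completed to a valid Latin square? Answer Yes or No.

No

Block 1, plot 3: block 1 has {gold, green, red, pink, blue} and plot 3 has {gold, blue}, so it must be teal.
Block 2, plot 1: block 2 has {green, pink, blue} and plot 1 has {gold, green, teal, blue}, so it must be red.
Now block 2, plot 3: block 2 together with plot 3 already contain {gold, green, red, pink, teal, blue} — every symbol — so nothing can go there. The grid has no valid completion.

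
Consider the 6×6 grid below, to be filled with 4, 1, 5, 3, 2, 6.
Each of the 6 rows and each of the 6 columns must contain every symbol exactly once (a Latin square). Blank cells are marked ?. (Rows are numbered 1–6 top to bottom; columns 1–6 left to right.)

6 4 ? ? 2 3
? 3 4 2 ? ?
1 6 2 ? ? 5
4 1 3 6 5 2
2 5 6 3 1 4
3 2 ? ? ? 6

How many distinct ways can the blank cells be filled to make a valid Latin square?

Row 1, column 3: eliminating its row and column leaves {1, 5}.
Row 1, column 4: eliminating its row and column leaves {1, 5}.
Row 2, column 1: eliminating its row and column leaves {5}.
Row 2, column 5: eliminating its row and column leaves {6}.
Row 2, column 6: eliminating its row and column leaves {1}.
Row 3, column 4: eliminating its row and column leaves {4}.
Row 3, column 5: eliminating its row and column leaves {4, 3}.
Row 6, column 3: eliminating its row and column leaves {1, 5}.
Row 6, column 4: eliminating its row and column leaves {4, 1, 5}.
Row 6, column 5: eliminating its row and column leaves {4}.
Enumerating the assignments across these blanks that avoid any row or column repeat gives 2 completions.

2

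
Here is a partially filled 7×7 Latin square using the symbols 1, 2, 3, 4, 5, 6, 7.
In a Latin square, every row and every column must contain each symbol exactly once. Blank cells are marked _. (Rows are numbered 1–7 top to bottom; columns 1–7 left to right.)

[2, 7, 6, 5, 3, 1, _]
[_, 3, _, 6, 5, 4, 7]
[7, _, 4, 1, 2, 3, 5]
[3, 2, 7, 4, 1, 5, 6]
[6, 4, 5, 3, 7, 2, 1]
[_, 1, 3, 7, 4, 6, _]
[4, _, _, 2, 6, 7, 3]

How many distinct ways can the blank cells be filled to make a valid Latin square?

Row 1, column 7: eliminating its row and column leaves {4}.
Row 2, column 1: eliminating its row and column leaves {1}.
Row 2, column 3: eliminating its row and column leaves {1, 2}.
Row 3, column 2: eliminating its row and column leaves {6}.
Row 6, column 1: eliminating its row and column leaves {5}.
Row 6, column 7: eliminating its row and column leaves {2}.
Row 7, column 2: eliminating its row and column leaves {5}.
Row 7, column 3: eliminating its row and column leaves {1}.
Only one assignment across all blanks avoids any row or column repeat, giving 1 completion.

1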